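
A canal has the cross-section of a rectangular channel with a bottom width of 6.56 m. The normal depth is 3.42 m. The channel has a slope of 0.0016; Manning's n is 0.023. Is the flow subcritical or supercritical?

subcritical

Flow area A = b·y = 6.56 × 3.42 = 22.44 m². Wetted perimeter P = b + 2y = 6.56 + 2×3.42 = 13.4 m.
Hydraulic radius R = A/P = 22.44/13.4 = 1.674 m.
V = (1/n) R^(2/3) √S = (1/0.023) × 1.674^(2/3) × √0.0016 = 2.452 m/s. Hydraulic depth D_h = A/T = 22.44/6.56 = 3.42 m.
Froude number Fr = V/√(g·D_h) = 2.452/√(9.81×3.42) = 0.423, which is less than 1, so the flow is subcritical.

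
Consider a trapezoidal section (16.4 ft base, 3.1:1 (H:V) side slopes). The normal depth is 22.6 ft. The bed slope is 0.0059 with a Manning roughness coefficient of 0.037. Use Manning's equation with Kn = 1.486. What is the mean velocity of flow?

V = 16.1 ft/s

With bottom width b = 16.4 ft and side slope z = 3.1: A = (b + zy)y = (16.4 + 3.1×22.6)×22.6 = 1954 ft²; P = b + 2y√(1+z²) = 16.4 + 2×22.6×3.257 = 163.6 ft.
Hydraulic radius R = A/P = 1954/163.6 = 11.94 ft.
From Manning's equation, V = (1.486/n) R^(2/3) S^(1/2) = (1.486/0.037) × 11.94^(2/3) × 0.0059^(1/2) = 16.1 ft/s.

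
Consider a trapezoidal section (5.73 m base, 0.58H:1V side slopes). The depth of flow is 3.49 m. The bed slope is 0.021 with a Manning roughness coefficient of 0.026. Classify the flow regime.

supercritical

With bottom width b = 5.73 m and side slope z = 0.58: A = (b + zy)y = (5.73 + 0.58×3.49)×3.49 = 27.06 m²; P = b + 2y√(1+z²) = 5.73 + 2×3.49×1.156 = 13.8 m.
Hydraulic radius R = A/P = 27.06/13.8 = 1.961 m.
V = (1/n) R^(2/3) √S = (1/0.026) × 1.961^(2/3) × √0.021 = 8.733 m/s. Hydraulic depth D_h = A/T = 27.06/9.778 = 2.768 m.
Froude number Fr = V/√(g·D_h) = 8.733/√(9.81×2.768) = 1.68, which is greater than 1, so the flow is supercritical.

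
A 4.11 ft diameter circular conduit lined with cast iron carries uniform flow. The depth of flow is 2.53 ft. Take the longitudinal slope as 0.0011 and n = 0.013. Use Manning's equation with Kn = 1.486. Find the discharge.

For a circular section of diameter D = 4.11 ft at depth y = 2.53 ft, the central angle is θ = 2 arccos(1 − 2y/D) = 3.608 rad. Then A = (D²/8)(θ − sin θ) = 8.568 ft² and P = Dθ/2 = 7.415 ft.
Hydraulic radius R = A/P = 8.568/7.415 = 1.156 ft.
Manning's equation: Q = (1.486/n) A R^(2/3) S^(1/2) = (1.486/0.013) × 8.568 × 1.156^(2/3) × 0.0011^(1/2) = 35.8 ft³/s.

Q = 35.8 ft³/s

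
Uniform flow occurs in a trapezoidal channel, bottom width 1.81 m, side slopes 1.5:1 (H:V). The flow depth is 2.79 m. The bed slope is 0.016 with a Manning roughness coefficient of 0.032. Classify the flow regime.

With bottom width b = 1.81 m and side slope z = 1.5: A = (b + zy)y = (1.81 + 1.5×2.79)×2.79 = 16.73 m²; P = b + 2y√(1+z²) = 1.81 + 2×2.79×1.803 = 11.87 m.
Hydraulic radius R = A/P = 16.73/11.87 = 1.409 m.
V = (1/n) R^(2/3) √S = (1/0.032) × 1.409^(2/3) × √0.016 = 4.968 m/s. Hydraulic depth D_h = A/T = 16.73/10.18 = 1.643 m.
Froude number Fr = V/√(g·D_h) = 4.968/√(9.81×1.643) = 1.24, which is greater than 1, so the flow is supercritical.

supercritical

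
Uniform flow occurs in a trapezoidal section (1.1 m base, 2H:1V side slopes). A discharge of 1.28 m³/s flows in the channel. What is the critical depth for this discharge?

y_c = 0.403 m

At critical depth, Q² T / (g A³) = 1, i.e. A³/T = Q²/g = 1.28²/9.81 = 0.167.
Try y = 0.445 m: A³/T = 0.2411 — over.
Try y = 0.403 m: A³/T = 0.1671 — close enough.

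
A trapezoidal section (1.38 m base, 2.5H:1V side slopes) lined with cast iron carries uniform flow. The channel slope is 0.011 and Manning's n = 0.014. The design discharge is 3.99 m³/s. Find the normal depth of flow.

y_n = 0.464 m

Manning's equation rearranged: A R^(2/3) = nQ / (1·√S) = 0.014 × 3.99 / (√0.011) = 0.5326.
Trying y = 0.505 m: A R^(2/3) = 0.6315 — too large.
Trying y = 0.389 m: A R^(2/3) = 0.376 — too small.
Trying y = 0.464 m: A R^(2/3) = 0.5327 — close enough.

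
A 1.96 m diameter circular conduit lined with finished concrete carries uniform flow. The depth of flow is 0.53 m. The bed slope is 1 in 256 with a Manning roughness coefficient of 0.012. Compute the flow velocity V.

V = 2.37 m/s

For a circular section of diameter D = 1.96 m at depth y = 0.53 m, the central angle is θ = 2 arccos(1 − 2y/D) = 2.187 rad. Then A = (D²/8)(θ − sin θ) = 0.6587 m² and P = Dθ/2 = 2.144 m.
Hydraulic radius R = A/P = 0.6587/2.144 = 0.3073 m.
From Manning's equation, V = (1/n) R^(2/3) S^(1/2) = (1/0.012) × 0.3073^(2/3) × 0.003906^(1/2) = 2.37 m/s.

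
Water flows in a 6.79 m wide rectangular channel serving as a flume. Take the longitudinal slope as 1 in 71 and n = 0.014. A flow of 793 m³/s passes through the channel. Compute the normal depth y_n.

Manning's equation rearranged: A R^(2/3) = nQ / (1·√S) = 0.014 × 793 / (√0.01408) = 93.55.
Trying y = 9.05 m: A R^(2/3) = 112.2 — too large.
Trying y = 6.4 m: A R^(2/3) = 73.91 — too small.
Trying y = 7.77 m: A R^(2/3) = 93.59 — close enough.

y_n = 7.77 m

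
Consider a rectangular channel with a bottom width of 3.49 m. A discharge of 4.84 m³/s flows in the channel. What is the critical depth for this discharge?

For a rectangular channel, critical depth y_c = (q²/g)^(1/3) where q = Q/b = 4.84/3.49 = 1.387 m²/s.
So y_c = (1.387²/9.81)^(1/3) = 0.581 m.

y_c = 0.581 m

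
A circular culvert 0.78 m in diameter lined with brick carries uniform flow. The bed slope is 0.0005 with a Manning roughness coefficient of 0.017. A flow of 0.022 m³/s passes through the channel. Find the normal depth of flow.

y_n = 0.17 m

Manning's equation rearranged: A R^(2/3) = nQ / (1·√S) = 0.017 × 0.022 / (√0.0005) = 0.01673.
Trying y = 0.123 m: A R^(2/3) = 0.008659 — short.
Trying y = 0.208 m: A R^(2/3) = 0.025 — over.
Trying y = 0.17 m: A R^(2/3) = 0.01674 — matches.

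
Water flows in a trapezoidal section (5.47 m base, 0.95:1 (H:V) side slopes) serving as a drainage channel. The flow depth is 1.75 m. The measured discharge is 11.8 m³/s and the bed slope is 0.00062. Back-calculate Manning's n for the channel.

With bottom width b = 5.47 m and side slope z = 0.95: A = (b + zy)y = (5.47 + 0.95×1.75)×1.75 = 12.48 m²; P = b + 2y√(1+z²) = 5.47 + 2×1.75×1.379 = 10.3 m.
Hydraulic radius R = A/P = 12.48/10.3 = 1.212 m.
Rearranging Manning's equation: n = (1/Q) A R^(2/3) S^(1/2) = (1/11.8) × 12.48 × 1.212^(2/3) × √0.00062 = 0.0299.

n = 0.0299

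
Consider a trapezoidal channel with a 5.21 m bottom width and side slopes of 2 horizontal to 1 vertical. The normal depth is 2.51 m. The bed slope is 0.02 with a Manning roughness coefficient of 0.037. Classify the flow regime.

With bottom width b = 5.21 m and side slope z = 2: A = (b + zy)y = (5.21 + 2×2.51)×2.51 = 25.68 m²; P = b + 2y√(1+z²) = 5.21 + 2×2.51×2.236 = 16.44 m.
Hydraulic radius R = A/P = 25.68/16.44 = 1.562 m.
V = (1/n) R^(2/3) √S = (1/0.037) × 1.562^(2/3) × √0.02 = 5.146 m/s. Hydraulic depth D_h = A/T = 25.68/15.25 = 1.684 m.
Froude number Fr = V/√(g·D_h) = 5.146/√(9.81×1.684) = 1.27, which is greater than 1, so the flow is supercritical.

supercritical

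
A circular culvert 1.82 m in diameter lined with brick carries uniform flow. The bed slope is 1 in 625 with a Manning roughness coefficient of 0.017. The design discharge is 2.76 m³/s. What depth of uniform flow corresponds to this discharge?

y_n = 1.19 m

Manning's equation rearranged: A R^(2/3) = nQ / (1·√S) = 0.017 × 2.76 / (√0.0016) = 1.173.
At y = 0.934 m: A R^(2/3) = 0.8041 — too small.
At y = 1.36 m: A R^(2/3) = 1.397 — too large.
At y = 1.19 m: A R^(2/3) = 1.174 — close enough.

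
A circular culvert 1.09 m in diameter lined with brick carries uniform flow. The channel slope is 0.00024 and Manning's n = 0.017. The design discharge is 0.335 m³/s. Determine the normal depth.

y_n = 0.838 m

Manning's equation rearranged: A R^(2/3) = nQ / (1·√S) = 0.017 × 0.335 / (√0.00024) = 0.3676.
Trying y = 0.936 m: A R^(2/3) = 0.4071 — over.
Trying y = 0.838 m: A R^(2/3) = 0.3678 — close enough.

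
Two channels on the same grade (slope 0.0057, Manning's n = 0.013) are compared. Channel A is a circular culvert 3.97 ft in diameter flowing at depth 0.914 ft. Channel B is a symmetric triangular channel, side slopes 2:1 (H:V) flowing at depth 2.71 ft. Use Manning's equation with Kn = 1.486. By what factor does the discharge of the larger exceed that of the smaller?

Channel A: For a circular section of diameter D = 3.97 ft at depth y = 0.914 ft, the central angle is θ = 2 arccos(1 − 2y/D) = 2.002 rad. Then A = (D²/8)(θ − sin θ) = 2.154 ft² and P = Dθ/2 = 3.974 ft. Hydraulic radius R = A/P = 2.154/3.974 = 0.542 ft. Q_A = (1.486/0.013)·2.154·0.542^(2/3)·√0.0057 = 12.36 ft³/s.
Channel B: For a triangular section with side slope z = 2: A = zy² = 2×2.71² = 14.69 ft²; P = 2y√(1+z²) = 2×2.71×2.236 = 12.12 ft. Hydraulic radius R = A/P = 14.69/12.12 = 1.212 ft. Q_B = (1.486/0.013)·14.69·1.212^(2/3)·√0.0057 = 144.1 ft³/s.
The larger discharge is 144.1 ft³/s and the smaller is 12.36 ft³/s; the ratio is 11.7.

11.7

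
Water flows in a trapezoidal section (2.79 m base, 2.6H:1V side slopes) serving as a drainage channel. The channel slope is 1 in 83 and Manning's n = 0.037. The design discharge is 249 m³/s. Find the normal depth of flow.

Manning's equation rearranged: A R^(2/3) = nQ / (1·√S) = 0.037 × 249 / (√0.01205) = 83.93.
At y = 4.8 m: A R^(2/3) = 134.4 — high.
At y = 3.17 m: A R^(2/3) = 50.01 — low.
At y = 3.95 m: A R^(2/3) = 84.07 — close enough.

y_n = 3.95 m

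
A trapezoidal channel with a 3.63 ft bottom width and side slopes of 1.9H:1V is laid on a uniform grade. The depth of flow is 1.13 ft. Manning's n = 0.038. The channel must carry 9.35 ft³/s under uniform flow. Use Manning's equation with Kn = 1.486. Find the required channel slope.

With bottom width b = 3.63 ft and side slope z = 1.9: A = (b + zy)y = (3.63 + 1.9×1.13)×1.13 = 6.528 ft²; P = b + 2y√(1+z²) = 3.63 + 2×1.13×2.147 = 8.482 ft.
Hydraulic radius R = A/P = 6.528/8.482 = 0.7696 ft.
From Manning's equation, S = [nQ / (1.486 A R^(2/3))]² = [0.038 × 9.35 / (1.486 × 6.528 × 0.7696^(2/3))]² = 0.0019.

S = 0.0019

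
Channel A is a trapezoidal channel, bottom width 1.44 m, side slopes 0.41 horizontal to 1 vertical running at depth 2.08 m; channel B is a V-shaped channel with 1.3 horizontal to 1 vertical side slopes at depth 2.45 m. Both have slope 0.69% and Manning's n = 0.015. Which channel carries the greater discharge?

channel B

Channel A: With bottom width b = 1.44 m and side slope z = 0.41: A = (b + zy)y = (1.44 + 0.41×2.08)×2.08 = 4.769 m²; P = b + 2y√(1+z²) = 1.44 + 2×2.08×1.081 = 5.936 m. Hydraulic radius R = A/P = 4.769/5.936 = 0.8034 m. Q_A = (1/0.015)·4.769·0.8034^(2/3)·√0.0069 = 22.82 m³/s.
Channel B: For a triangular section with side slope z = 1.3: A = zy² = 1.3×2.45² = 7.803 m²; P = 2y√(1+z²) = 2×2.45×1.64 = 8.037 m. Hydraulic radius R = A/P = 7.803/8.037 = 0.971 m. Q_B = (1/0.015)·7.803·0.971^(2/3)·√0.0069 = 42.37 m³/s.
Q_A = 22.82 m³/s vs Q_B = 42.37 m³/s, so channel B carries more.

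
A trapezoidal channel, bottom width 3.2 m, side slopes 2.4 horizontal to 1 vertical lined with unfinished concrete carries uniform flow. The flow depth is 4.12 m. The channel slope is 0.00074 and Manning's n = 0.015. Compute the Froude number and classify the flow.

With bottom width b = 3.2 m and side slope z = 2.4: A = (b + zy)y = (3.2 + 2.4×4.12)×4.12 = 53.92 m²; P = b + 2y√(1+z²) = 3.2 + 2×4.12×2.6 = 24.62 m.
Hydraulic radius R = A/P = 53.92/24.62 = 2.19 m.
V = (1/n) R^(2/3) √S = (1/0.015) × 2.19^(2/3) × √0.00074 = 3.058 m/s. Hydraulic depth D_h = A/T = 53.92/22.98 = 2.347 m.
Froude number Fr = V/√(g·D_h) = 3.058/√(9.81×2.347) = 0.637, which is less than 1, so the flow is subcritical.

subcritical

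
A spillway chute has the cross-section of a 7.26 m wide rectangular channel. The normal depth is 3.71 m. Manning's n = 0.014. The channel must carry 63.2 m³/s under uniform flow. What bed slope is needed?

Flow area A = b·y = 7.26 × 3.71 = 26.93 m². Wetted perimeter P = b + 2y = 7.26 + 2×3.71 = 14.68 m.
Hydraulic radius R = A/P = 26.93/14.68 = 1.835 m.
From Manning's equation, S = [nQ / (1 A R^(2/3))]² = [0.014 × 63.2 / (1 × 26.93 × 1.835^(2/3))]² = 0.00048.

S = 0.00048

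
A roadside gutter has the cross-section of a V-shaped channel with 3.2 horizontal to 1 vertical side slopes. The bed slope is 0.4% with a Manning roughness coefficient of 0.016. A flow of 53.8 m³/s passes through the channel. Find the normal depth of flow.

y_n = 2.07 m

Manning's equation rearranged: A R^(2/3) = nQ / (1·√S) = 0.016 × 53.8 / (√0.004) = 13.61.
At y = 2.42 m: A R^(2/3) = 20.63 — high.
At y = 1.81 m: A R^(2/3) = 9.509 — low.
At y = 2.07 m: A R^(2/3) = 13.6 — matches.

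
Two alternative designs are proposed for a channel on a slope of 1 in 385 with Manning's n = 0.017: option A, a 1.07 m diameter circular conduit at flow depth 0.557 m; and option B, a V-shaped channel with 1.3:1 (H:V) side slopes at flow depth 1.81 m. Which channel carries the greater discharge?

channel B

Channel A: For a circular section of diameter D = 1.07 m at depth y = 0.557 m, the central angle is θ = 2 arccos(1 − 2y/D) = 3.224 rad. Then A = (D²/8)(θ − sin θ) = 0.4731 m² and P = Dθ/2 = 1.725 m. Hydraulic radius R = A/P = 0.4731/1.725 = 0.2743 m. Q_A = (1/0.017)·0.4731·0.2743^(2/3)·√0.002597 = 0.5988 m³/s.
Channel B: For a triangular section with side slope z = 1.3: A = zy² = 1.3×1.81² = 4.259 m²; P = 2y√(1+z²) = 2×1.81×1.64 = 5.937 m. Hydraulic radius R = A/P = 4.259/5.937 = 0.7173 m. Q_B = (1/0.017)·4.259·0.7173^(2/3)·√0.002597 = 10.23 m³/s.
Q_A = 0.5988 m³/s vs Q_B = 10.23 m³/s, so channel B carries more.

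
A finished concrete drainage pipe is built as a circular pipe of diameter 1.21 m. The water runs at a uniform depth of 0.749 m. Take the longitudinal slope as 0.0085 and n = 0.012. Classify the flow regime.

supercritical

For a circular section of diameter D = 1.21 m at depth y = 0.749 m, the central angle is θ = 2 arccos(1 − 2y/D) = 3.622 rad. Then A = (D²/8)(θ − sin θ) = 0.7475 m² and P = Dθ/2 = 2.191 m.
Hydraulic radius R = A/P = 0.7475/2.191 = 0.3411 m.
V = (1/n) R^(2/3) √S = (1/0.012) × 0.3411^(2/3) × √0.0085 = 3.751 m/s. Hydraulic depth D_h = A/T = 0.7475/1.175 = 0.6361 m.
Froude number Fr = V/√(g·D_h) = 3.751/√(9.81×0.6361) = 1.5, which is greater than 1, so the flow is supercritical.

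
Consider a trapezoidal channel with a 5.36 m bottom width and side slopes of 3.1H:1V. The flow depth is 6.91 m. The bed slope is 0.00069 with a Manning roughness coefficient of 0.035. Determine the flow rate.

Q = 331 m³/s

With bottom width b = 5.36 m and side slope z = 3.1: A = (b + zy)y = (5.36 + 3.1×6.91)×6.91 = 185.1 m²; P = b + 2y√(1+z²) = 5.36 + 2×6.91×3.257 = 50.38 m.
Hydraulic radius R = A/P = 185.1/50.38 = 3.674 m.
Manning's equation: Q = (1/n) A R^(2/3) S^(1/2) = (1/0.035) × 185.1 × 3.674^(2/3) × 0.00069^(1/2) = 331 m³/s.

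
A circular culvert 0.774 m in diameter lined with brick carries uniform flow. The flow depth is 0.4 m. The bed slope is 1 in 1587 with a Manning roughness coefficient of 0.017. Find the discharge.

Q = 0.123 m³/s

For a circular section of diameter D = 0.774 m at depth y = 0.4 m, the central angle is θ = 2 arccos(1 − 2y/D) = 3.209 rad. Then A = (D²/8)(θ − sin θ) = 0.2453 m² and P = Dθ/2 = 1.242 m.
Hydraulic radius R = A/P = 0.2453/1.242 = 0.1975 m.
Manning's equation: Q = (1/n) A R^(2/3) S^(1/2) = (1/0.017) × 0.2453 × 0.1975^(2/3) × 0.0006301^(1/2) = 0.123 m³/s.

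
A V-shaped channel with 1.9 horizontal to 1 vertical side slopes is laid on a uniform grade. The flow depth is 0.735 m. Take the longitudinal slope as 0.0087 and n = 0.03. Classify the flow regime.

subcritical

For a triangular section with side slope z = 1.9: A = zy² = 1.9×0.735² = 1.026 m²; P = 2y√(1+z²) = 2×0.735×2.147 = 3.156 m.
Hydraulic radius R = A/P = 1.026/3.156 = 0.3252 m.
V = (1/n) R^(2/3) √S = (1/0.03) × 0.3252^(2/3) × √0.0087 = 1.47 m/s. Hydraulic depth D_h = A/T = 1.026/2.793 = 0.3675 m.
Froude number Fr = V/√(g·D_h) = 1.47/√(9.81×0.3675) = 0.774, which is less than 1, so the flow is subcritical.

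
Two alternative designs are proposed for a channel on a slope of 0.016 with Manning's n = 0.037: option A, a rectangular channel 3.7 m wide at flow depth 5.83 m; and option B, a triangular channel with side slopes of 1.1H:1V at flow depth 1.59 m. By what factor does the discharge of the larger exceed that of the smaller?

Channel A: Flow area A = b·y = 3.7 × 5.83 = 21.57 m². Wetted perimeter P = b + 2y = 3.7 + 2×5.83 = 15.36 m. Hydraulic radius R = A/P = 21.57/15.36 = 1.404 m. Q_A = (1/0.037)·21.57·1.404^(2/3)·√0.016 = 92.48 m³/s.
Channel B: For a triangular section with side slope z = 1.1: A = zy² = 1.1×1.59² = 2.781 m²; P = 2y√(1+z²) = 2×1.59×1.487 = 4.727 m. Hydraulic radius R = A/P = 2.781/4.727 = 0.5883 m. Q_B = (1/0.037)·2.781·0.5883^(2/3)·√0.016 = 6.675 m³/s.
The larger discharge is 92.48 m³/s and the smaller is 6.675 m³/s; the ratio is 13.9.

13.9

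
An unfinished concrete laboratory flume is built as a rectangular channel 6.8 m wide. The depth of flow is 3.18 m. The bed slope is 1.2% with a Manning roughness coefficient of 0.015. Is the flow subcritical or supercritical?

supercritical

Flow area A = b·y = 6.8 × 3.18 = 21.62 m². Wetted perimeter P = b + 2y = 6.8 + 2×3.18 = 13.16 m.
Hydraulic radius R = A/P = 21.62/13.16 = 1.643 m.
V = (1/n) R^(2/3) √S = (1/0.015) × 1.643^(2/3) × √0.012 = 10.17 m/s. Hydraulic depth D_h = A/T = 21.62/6.8 = 3.18 m.
Froude number Fr = V/√(g·D_h) = 10.17/√(9.81×3.18) = 1.82, which is greater than 1, so the flow is supercritical.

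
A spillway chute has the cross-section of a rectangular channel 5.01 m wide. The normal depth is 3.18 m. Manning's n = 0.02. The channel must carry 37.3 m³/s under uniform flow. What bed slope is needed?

Flow area A = b·y = 5.01 × 3.18 = 15.93 m². Wetted perimeter P = b + 2y = 5.01 + 2×3.18 = 11.37 m.
Hydraulic radius R = A/P = 15.93/11.37 = 1.401 m.
From Manning's equation, S = [nQ / (1 A R^(2/3))]² = [0.02 × 37.3 / (1 × 15.93 × 1.401^(2/3))]² = 0.0014.

S = 0.0014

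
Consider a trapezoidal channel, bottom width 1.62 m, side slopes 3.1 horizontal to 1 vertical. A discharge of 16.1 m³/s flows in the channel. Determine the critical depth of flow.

y_c = 1.17 m

At critical depth, Q² T / (g A³) = 1, i.e. A³/T = Q²/g = 16.1²/9.81 = 26.42.
Trying y = 0.819 m: A³/T = 5.9 — short.
Trying y = 1.17 m: A³/T = 26.07 — close enough.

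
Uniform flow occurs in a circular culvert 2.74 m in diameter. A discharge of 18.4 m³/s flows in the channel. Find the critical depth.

At critical depth, Q² T / (g A³) = 1, i.e. A³/T = Q²/g = 18.4²/9.81 = 34.51.
Trying y = 2.19 m: A³/T = 58.76 — high.
Trying y = 1.92 m: A³/T = 34.26 — ≈ 34.51.

y_c = 1.92 m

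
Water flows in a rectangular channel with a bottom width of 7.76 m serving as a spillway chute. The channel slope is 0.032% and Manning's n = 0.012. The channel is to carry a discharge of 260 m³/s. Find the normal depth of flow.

y_n = 11.1 m

Manning's equation rearranged: A R^(2/3) = nQ / (1·√S) = 0.012 × 260 / (√0.00032) = 174.4.
Trying y = 7.73 m: A R^(2/3) = 112.9 — too small.
Trying y = 11.1 m: A R^(2/3) = 174.2 — ≈ 174.4.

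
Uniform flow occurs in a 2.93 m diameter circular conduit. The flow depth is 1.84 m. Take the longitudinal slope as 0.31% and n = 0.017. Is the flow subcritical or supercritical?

subcritical

For a circular section of diameter D = 2.93 m at depth y = 1.84 m, the central angle is θ = 2 arccos(1 − 2y/D) = 3.659 rad. Then A = (D²/8)(θ − sin θ) = 4.458 m² and P = Dθ/2 = 5.361 m.
Hydraulic radius R = A/P = 4.458/5.361 = 0.8316 m.
V = (1/n) R^(2/3) √S = (1/0.017) × 0.8316^(2/3) × √0.0031 = 2.896 m/s. Hydraulic depth D_h = A/T = 4.458/2.832 = 1.574 m.
Froude number Fr = V/√(g·D_h) = 2.896/√(9.81×1.574) = 0.737, which is less than 1, so the flow is subcritical.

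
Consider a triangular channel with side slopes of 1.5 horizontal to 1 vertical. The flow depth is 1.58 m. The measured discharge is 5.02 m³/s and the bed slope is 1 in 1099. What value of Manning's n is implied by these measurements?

n = 0.017

For a triangular section with side slope z = 1.5: A = zy² = 1.5×1.58² = 3.745 m²; P = 2y√(1+z²) = 2×1.58×1.803 = 5.697 m.
Hydraulic radius R = A/P = 3.745/5.697 = 0.6573 m.
Rearranging Manning's equation: n = (1/Q) A R^(2/3) S^(1/2) = (1/5.02) × 3.745 × 0.6573^(2/3) × √0.0009099 = 0.017.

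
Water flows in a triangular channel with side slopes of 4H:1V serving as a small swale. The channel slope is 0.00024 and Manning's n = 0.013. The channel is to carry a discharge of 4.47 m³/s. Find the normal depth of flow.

Manning's equation rearranged: A R^(2/3) = nQ / (1·√S) = 0.013 × 4.47 / (√0.00024) = 3.751.
Trying y = 0.845 m: A R^(2/3) = 1.576 — short.
Trying y = 1.4 m: A R^(2/3) = 6.057 — over.
Trying y = 1.17 m: A R^(2/3) = 3.753 — close enough.

y_n = 1.17 m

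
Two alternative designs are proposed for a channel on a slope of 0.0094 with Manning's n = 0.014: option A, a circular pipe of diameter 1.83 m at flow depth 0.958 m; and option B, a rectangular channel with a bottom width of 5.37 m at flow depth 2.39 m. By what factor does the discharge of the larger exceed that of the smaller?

17.8

Channel A: For a circular section of diameter D = 1.83 m at depth y = 0.958 m, the central angle is θ = 2 arccos(1 − 2y/D) = 3.236 rad. Then A = (D²/8)(θ − sin θ) = 1.394 m² and P = Dθ/2 = 2.961 m. Hydraulic radius R = A/P = 1.394/2.961 = 0.4708 m. Q_A = (1/0.014)·1.394·0.4708^(2/3)·√0.0094 = 5.841 m³/s.
Channel B: Flow area A = b·y = 5.37 × 2.39 = 12.83 m². Wetted perimeter P = b + 2y = 5.37 + 2×2.39 = 10.15 m. Hydraulic radius R = A/P = 12.83/10.15 = 1.264 m. Q_B = (1/0.014)·12.83·1.264^(2/3)·√0.0094 = 103.9 m³/s.
The larger discharge is 103.9 m³/s and the smaller is 5.841 m³/s; the ratio is 17.8.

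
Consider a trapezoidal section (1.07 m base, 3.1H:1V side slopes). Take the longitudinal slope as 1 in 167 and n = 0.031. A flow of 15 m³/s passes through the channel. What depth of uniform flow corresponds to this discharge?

y_n = 1.38 m

Manning's equation rearranged: A R^(2/3) = nQ / (1·√S) = 0.031 × 15 / (√0.005988) = 6.009.
At y = 1.08 m: A R^(2/3) = 3.351 — short.
At y = 1.55 m: A R^(2/3) = 7.948 — over.
At y = 1.38 m: A R^(2/3) = 6.003 — close enough.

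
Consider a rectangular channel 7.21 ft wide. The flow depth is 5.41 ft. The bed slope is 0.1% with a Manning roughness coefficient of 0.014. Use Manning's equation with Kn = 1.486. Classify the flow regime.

Flow area A = b·y = 7.21 × 5.41 = 39.01 ft². Wetted perimeter P = b + 2y = 7.21 + 2×5.41 = 18.03 ft.
Hydraulic radius R = A/P = 39.01/18.03 = 2.163 ft.
V = (1.486/n) R^(2/3) √S = (1.486/0.014) × 2.163^(2/3) × √0.001 = 5.615 ft/s. Hydraulic depth D_h = A/T = 39.01/7.21 = 5.41 ft.
Froude number Fr = V/√(g·D_h) = 5.615/√(32.2×5.41) = 0.425, which is less than 1, so the flow is subcritical.

subcritical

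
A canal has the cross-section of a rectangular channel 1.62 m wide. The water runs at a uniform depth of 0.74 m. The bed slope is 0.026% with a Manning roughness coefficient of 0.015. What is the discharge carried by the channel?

Flow area A = b·y = 1.62 × 0.74 = 1.199 m². Wetted perimeter P = b + 2y = 1.62 + 2×0.74 = 3.1 m.
Hydraulic radius R = A/P = 1.199/3.1 = 0.3867 m.
Manning's equation: Q = (1/n) A R^(2/3) S^(1/2) = (1/0.015) × 1.199 × 0.3867^(2/3) × 0.00026^(1/2) = 0.684 m³/s.

Q = 0.684 m³/s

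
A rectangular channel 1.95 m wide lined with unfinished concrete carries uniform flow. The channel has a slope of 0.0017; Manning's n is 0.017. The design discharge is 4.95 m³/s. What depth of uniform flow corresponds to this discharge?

y_n = 1.49 m

Manning's equation rearranged: A R^(2/3) = nQ / (1·√S) = 0.017 × 4.95 / (√0.0017) = 2.041.
Trying y = 1.8 m: A R^(2/3) = 2.586 — over.
Trying y = 1.27 m: A R^(2/3) = 1.666 — short.
Trying y = 1.49 m: A R^(2/3) = 2.042 — ≈ 2.041.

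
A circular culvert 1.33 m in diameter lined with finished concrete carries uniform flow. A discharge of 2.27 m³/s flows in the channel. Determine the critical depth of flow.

y_c = 0.806 m

At critical depth, Q² T / (g A³) = 1, i.e. A³/T = Q²/g = 2.27²/9.81 = 0.5253.
At y = 0.696 m: A³/T = 0.2999 — low.
At y = 1.03 m: A³/T = 1.384 — high.
At y = 0.806 m: A³/T = 0.5257 — close enough.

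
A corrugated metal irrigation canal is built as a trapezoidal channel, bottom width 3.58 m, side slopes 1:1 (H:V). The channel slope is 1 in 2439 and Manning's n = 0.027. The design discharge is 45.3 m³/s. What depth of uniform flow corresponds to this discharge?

y_n = 4.44 m

Manning's equation rearranged: A R^(2/3) = nQ / (1·√S) = 0.027 × 45.3 / (√0.00041) = 60.4.
Try y = 5.2 m: A R^(2/3) = 84.02 — high.
Try y = 3.53 m: A R^(2/3) = 37.83 — low.
Try y = 4.44 m: A R^(2/3) = 60.35 — ≈ 60.4.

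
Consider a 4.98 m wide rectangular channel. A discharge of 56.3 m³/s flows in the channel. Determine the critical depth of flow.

y_c = 2.35 m

For a rectangular channel, critical depth y_c = (q²/g)^(1/3) where q = Q/b = 56.3/4.98 = 11.31 m²/s.
So y_c = (11.31²/9.81)^(1/3) = 2.35 m.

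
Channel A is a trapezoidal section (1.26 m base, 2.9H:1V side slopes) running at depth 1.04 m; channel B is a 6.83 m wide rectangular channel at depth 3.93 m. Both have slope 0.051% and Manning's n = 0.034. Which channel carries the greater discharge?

Channel A: With bottom width b = 1.26 m and side slope z = 2.9: A = (b + zy)y = (1.26 + 2.9×1.04)×1.04 = 4.447 m²; P = b + 2y√(1+z²) = 1.26 + 2×1.04×3.068 = 7.641 m. Hydraulic radius R = A/P = 4.447/7.641 = 0.582 m. Q_A = (1/0.034)·4.447·0.582^(2/3)·√0.00051 = 2.059 m³/s.
Channel B: Flow area A = b·y = 6.83 × 3.93 = 26.84 m². Wetted perimeter P = b + 2y = 6.83 + 2×3.93 = 14.69 m. Hydraulic radius R = A/P = 26.84/14.69 = 1.827 m. Q_B = (1/0.034)·26.84·1.827^(2/3)·√0.00051 = 26.65 m³/s.
Q_A = 2.059 m³/s vs Q_B = 26.65 m³/s, so channel B carries more.

channel B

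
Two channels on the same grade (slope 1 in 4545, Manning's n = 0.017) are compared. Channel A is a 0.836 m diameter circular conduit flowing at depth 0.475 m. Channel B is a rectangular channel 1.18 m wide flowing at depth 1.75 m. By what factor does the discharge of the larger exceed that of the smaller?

Channel A: For a circular section of diameter D = 0.836 m at depth y = 0.475 m, the central angle is θ = 2 arccos(1 − 2y/D) = 3.415 rad. Then A = (D²/8)(θ − sin θ) = 0.322 m² and P = Dθ/2 = 1.428 m. Hydraulic radius R = A/P = 0.322/1.428 = 0.2255 m. Q_A = (1/0.017)·0.322·0.2255^(2/3)·√0.00022 = 0.1041 m³/s.
Channel B: Flow area A = b·y = 1.18 × 1.75 = 2.065 m². Wetted perimeter P = b + 2y = 1.18 + 2×1.75 = 4.68 m. Hydraulic radius R = A/P = 2.065/4.68 = 0.4412 m. Q_B = (1/0.017)·2.065·0.4412^(2/3)·√0.00022 = 1.044 m³/s.
The larger discharge is 1.044 m³/s and the smaller is 0.1041 m³/s; the ratio is 10.

10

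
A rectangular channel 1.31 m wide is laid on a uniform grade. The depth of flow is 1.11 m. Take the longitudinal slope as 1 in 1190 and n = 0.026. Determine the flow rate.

Q = 0.898 m³/s

Flow area A = b·y = 1.31 × 1.11 = 1.454 m². Wetted perimeter P = b + 2y = 1.31 + 2×1.11 = 3.53 m.
Hydraulic radius R = A/P = 1.454/3.53 = 0.4119 m.
Manning's equation: Q = (1/n) A R^(2/3) S^(1/2) = (1/0.026) × 1.454 × 0.4119^(2/3) × 0.0008403^(1/2) = 0.898 m³/s.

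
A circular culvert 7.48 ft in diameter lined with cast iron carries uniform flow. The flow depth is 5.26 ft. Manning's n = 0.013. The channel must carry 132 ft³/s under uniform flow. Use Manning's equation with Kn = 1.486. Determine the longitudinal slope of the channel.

For a circular section of diameter D = 7.48 ft at depth y = 5.26 ft, the central angle is θ = 2 arccos(1 − 2y/D) = 3.979 rad. Then A = (D²/8)(θ − sin θ) = 33.02 ft² and P = Dθ/2 = 14.88 ft.
Hydraulic radius R = A/P = 33.02/14.88 = 2.219 ft.
From Manning's equation, S = [nQ / (1.486 A R^(2/3))]² = [0.013 × 132 / (1.486 × 33.02 × 2.219^(2/3))]² = 0.000423.

S = 0.000423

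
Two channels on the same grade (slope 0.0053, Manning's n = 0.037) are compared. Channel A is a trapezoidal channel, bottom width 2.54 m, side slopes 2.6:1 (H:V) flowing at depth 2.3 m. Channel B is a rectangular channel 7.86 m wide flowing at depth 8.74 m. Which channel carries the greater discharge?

channel B

Channel A: With bottom width b = 2.54 m and side slope z = 2.6: A = (b + zy)y = (2.54 + 2.6×2.3)×2.3 = 19.6 m²; P = b + 2y√(1+z²) = 2.54 + 2×2.3×2.786 = 15.35 m. Hydraulic radius R = A/P = 19.6/15.35 = 1.276 m. Q_A = (1/0.037)·19.6·1.276^(2/3)·√0.0053 = 45.37 m³/s.
Channel B: Flow area A = b·y = 7.86 × 8.74 = 68.7 m². Wetted perimeter P = b + 2y = 7.86 + 2×8.74 = 25.34 m. Hydraulic radius R = A/P = 68.7/25.34 = 2.711 m. Q_B = (1/0.037)·68.7·2.711^(2/3)·√0.0053 = 262.8 m³/s.
Q_A = 45.37 m³/s vs Q_B = 262.8 m³/s, so channel B carries more.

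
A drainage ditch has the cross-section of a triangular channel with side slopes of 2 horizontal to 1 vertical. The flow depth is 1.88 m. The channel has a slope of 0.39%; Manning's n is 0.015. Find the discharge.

Q = 26.2 m³/s

For a triangular section with side slope z = 2: A = zy² = 2×1.88² = 7.069 m²; P = 2y√(1+z²) = 2×1.88×2.236 = 8.408 m.
Hydraulic radius R = A/P = 7.069/8.408 = 0.8408 m.
Manning's equation: Q = (1/n) A R^(2/3) S^(1/2) = (1/0.015) × 7.069 × 0.8408^(2/3) × 0.0039^(1/2) = 26.2 m³/s.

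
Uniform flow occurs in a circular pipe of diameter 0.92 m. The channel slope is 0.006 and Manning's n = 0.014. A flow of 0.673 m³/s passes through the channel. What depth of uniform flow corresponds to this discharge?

y_n = 0.453 m

Manning's equation rearranged: A R^(2/3) = nQ / (1·√S) = 0.014 × 0.673 / (√0.006) = 0.1216.
Try y = 0.341 m: A R^(2/3) = 0.07306 — low.
Try y = 0.525 m: A R^(2/3) = 0.1551 — high.
Try y = 0.453 m: A R^(2/3) = 0.1216 — ≈ 0.1216.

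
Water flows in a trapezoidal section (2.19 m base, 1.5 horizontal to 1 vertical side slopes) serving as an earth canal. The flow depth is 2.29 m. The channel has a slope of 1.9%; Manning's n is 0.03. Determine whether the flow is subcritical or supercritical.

With bottom width b = 2.19 m and side slope z = 1.5: A = (b + zy)y = (2.19 + 1.5×2.29)×2.29 = 12.88 m²; P = b + 2y√(1+z²) = 2.19 + 2×2.29×1.803 = 10.45 m.
Hydraulic radius R = A/P = 12.88/10.45 = 1.233 m.
V = (1/n) R^(2/3) √S = (1/0.03) × 1.233^(2/3) × √0.019 = 5.283 m/s. Hydraulic depth D_h = A/T = 12.88/9.06 = 1.422 m.
Froude number Fr = V/√(g·D_h) = 5.283/√(9.81×1.422) = 1.41, which is greater than 1, so the flow is supercritical.

supercritical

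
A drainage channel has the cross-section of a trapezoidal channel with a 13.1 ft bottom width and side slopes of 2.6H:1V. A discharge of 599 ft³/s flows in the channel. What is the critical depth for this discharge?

At critical depth, Q² T / (g A³) = 1, i.e. A³/T = Q²/g = 599²/32.2 = 11140.
At y = 2.8 ft: A³/T = 6718 — short.
At y = 3.87 ft: A³/T = 21680 — over.
At y = 3.23 ft: A³/T = 11200 — matches.

y_c = 3.23 ft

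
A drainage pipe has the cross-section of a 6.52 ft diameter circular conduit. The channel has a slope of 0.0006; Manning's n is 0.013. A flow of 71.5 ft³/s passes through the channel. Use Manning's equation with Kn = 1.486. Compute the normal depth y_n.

Manning's equation rearranged: A R^(2/3) = nQ / (1.486·√S) = 0.013 × 71.5 / (1.486 × √0.0006) = 25.54.
At y = 2.99 ft: A R^(2/3) = 19.91 — too small.
At y = 3.94 ft: A R^(2/3) = 31.41 — too large.
At y = 3.46 ft: A R^(2/3) = 25.55 — matches.

y_n = 3.46 ft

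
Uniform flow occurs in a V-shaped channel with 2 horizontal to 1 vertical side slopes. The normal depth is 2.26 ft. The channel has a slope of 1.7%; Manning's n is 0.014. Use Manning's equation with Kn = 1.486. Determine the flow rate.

For a triangular section with side slope z = 2: A = zy² = 2×2.26² = 10.22 ft²; P = 2y√(1+z²) = 2×2.26×2.236 = 10.11 ft.
Hydraulic radius R = A/P = 10.22/10.11 = 1.011 ft.
Manning's equation: Q = (1.486/n) A R^(2/3) S^(1/2) = (1.486/0.014) × 10.22 × 1.011^(2/3) × 0.017^(1/2) = 142 ft³/s.

Q = 142 ft³/s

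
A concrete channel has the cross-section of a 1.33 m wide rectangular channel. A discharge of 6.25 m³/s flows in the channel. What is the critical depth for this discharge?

y_c = 1.31 m

For a rectangular channel, critical depth y_c = (q²/g)^(1/3) where q = Q/b = 6.25/1.33 = 4.699 m²/s.
So y_c = (4.699²/9.81)^(1/3) = 1.31 m.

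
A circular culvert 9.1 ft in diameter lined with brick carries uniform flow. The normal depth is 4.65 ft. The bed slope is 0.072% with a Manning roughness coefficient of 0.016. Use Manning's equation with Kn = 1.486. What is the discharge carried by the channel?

For a circular section of diameter D = 9.1 ft at depth y = 4.65 ft, the central angle is θ = 2 arccos(1 − 2y/D) = 3.186 rad. Then A = (D²/8)(θ − sin θ) = 33.43 ft² and P = Dθ/2 = 14.49 ft.
Hydraulic radius R = A/P = 33.43/14.49 = 2.306 ft.
Manning's equation: Q = (1.486/n) A R^(2/3) S^(1/2) = (1.486/0.016) × 33.43 × 2.306^(2/3) × 0.00072^(1/2) = 145 ft³/s.

Q = 145 ft³/s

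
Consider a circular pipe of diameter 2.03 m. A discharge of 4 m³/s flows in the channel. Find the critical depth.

y_c = 0.952 m

At critical depth, Q² T / (g A³) = 1, i.e. A³/T = Q²/g = 4²/9.81 = 1.631.
Try y = 1.19 m: A³/T = 3.834 — high.
Try y = 0.725 m: A³/T = 0.5744 — low.
Try y = 0.952 m: A³/T = 1.634 — ≈ 1.631.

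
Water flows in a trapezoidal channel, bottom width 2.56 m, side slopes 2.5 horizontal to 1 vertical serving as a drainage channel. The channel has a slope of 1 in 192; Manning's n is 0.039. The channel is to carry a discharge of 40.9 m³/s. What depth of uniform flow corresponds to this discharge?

y_n = 2.28 m

Manning's equation rearranged: A R^(2/3) = nQ / (1·√S) = 0.039 × 40.9 / (√0.005208) = 22.1.
Trying y = 2.7 m: A R^(2/3) = 32.5 — high.
Trying y = 1.77 m: A R^(2/3) = 12.55 — low.
Trying y = 2.28 m: A R^(2/3) = 22.08 — matches.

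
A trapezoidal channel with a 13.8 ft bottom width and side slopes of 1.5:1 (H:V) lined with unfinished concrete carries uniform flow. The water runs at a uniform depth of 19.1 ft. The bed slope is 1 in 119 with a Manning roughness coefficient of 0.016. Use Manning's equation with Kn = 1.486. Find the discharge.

Q = 31600 ft³/s

With bottom width b = 13.8 ft and side slope z = 1.5: A = (b + zy)y = (13.8 + 1.5×19.1)×19.1 = 810.8 ft²; P = b + 2y√(1+z²) = 13.8 + 2×19.1×1.803 = 82.67 ft.
Hydraulic radius R = A/P = 810.8/82.67 = 9.808 ft.
Manning's equation: Q = (1.486/n) A R^(2/3) S^(1/2) = (1.486/0.016) × 810.8 × 9.808^(2/3) × 0.008403^(1/2) = 31600 ft³/s.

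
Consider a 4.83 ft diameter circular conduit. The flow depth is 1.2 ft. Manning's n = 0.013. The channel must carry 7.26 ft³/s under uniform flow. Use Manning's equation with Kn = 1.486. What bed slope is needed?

For a circular section of diameter D = 4.83 ft at depth y = 1.2 ft, the central angle is θ = 2 arccos(1 − 2y/D) = 2.087 rad. Then A = (D²/8)(θ − sin θ) = 3.551 ft² and P = Dθ/2 = 5.041 ft.
Hydraulic radius R = A/P = 3.551/5.041 = 0.7044 ft.
From Manning's equation, S = [nQ / (1.486 A R^(2/3))]² = [0.013 × 7.26 / (1.486 × 3.551 × 0.7044^(2/3))]² = 0.00051.

S = 0.00051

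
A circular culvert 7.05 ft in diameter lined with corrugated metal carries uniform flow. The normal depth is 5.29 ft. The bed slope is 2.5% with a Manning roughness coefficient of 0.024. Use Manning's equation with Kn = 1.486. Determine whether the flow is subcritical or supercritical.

For a circular section of diameter D = 7.05 ft at depth y = 5.29 ft, the central angle is θ = 2 arccos(1 − 2y/D) = 4.19 rad. Then A = (D²/8)(θ − sin θ) = 31.42 ft² and P = Dθ/2 = 14.77 ft.
Hydraulic radius R = A/P = 31.42/14.77 = 2.127 ft.
V = (1.486/n) R^(2/3) √S = (1.486/0.024) × 2.127^(2/3) × √0.025 = 16.19 ft/s. Hydraulic depth D_h = A/T = 31.42/6.103 = 5.149 ft.
Froude number Fr = V/√(g·D_h) = 16.19/√(32.2×5.149) = 1.26, which is greater than 1, so the flow is supercritical.

supercritical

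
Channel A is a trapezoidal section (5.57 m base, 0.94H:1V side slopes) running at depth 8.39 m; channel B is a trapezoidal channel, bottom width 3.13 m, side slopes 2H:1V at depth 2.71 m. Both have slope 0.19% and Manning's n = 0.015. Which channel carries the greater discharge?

Channel A: With bottom width b = 5.57 m and side slope z = 0.94: A = (b + zy)y = (5.57 + 0.94×8.39)×8.39 = 112.9 m²; P = b + 2y√(1+z²) = 5.57 + 2×8.39×1.372 = 28.6 m. Hydraulic radius R = A/P = 112.9/28.6 = 3.948 m. Q_A = (1/0.015)·112.9·3.948^(2/3)·√0.0019 = 819.5 m³/s.
Channel B: With bottom width b = 3.13 m and side slope z = 2: A = (b + zy)y = (3.13 + 2×2.71)×2.71 = 23.17 m²; P = b + 2y√(1+z²) = 3.13 + 2×2.71×2.236 = 15.25 m. Hydraulic radius R = A/P = 23.17/15.25 = 1.519 m. Q_B = (1/0.015)·23.17·1.519^(2/3)·√0.0019 = 88.99 m³/s.
Q_A = 819.5 m³/s vs Q_B = 88.99 m³/s, so channel A carries more.

channel A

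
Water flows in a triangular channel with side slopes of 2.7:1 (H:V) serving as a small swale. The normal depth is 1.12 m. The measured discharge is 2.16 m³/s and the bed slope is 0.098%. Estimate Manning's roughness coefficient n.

n = 0.032

For a triangular section with side slope z = 2.7: A = zy² = 2.7×1.12² = 3.387 m²; P = 2y√(1+z²) = 2×1.12×2.879 = 6.449 m.
Hydraulic radius R = A/P = 3.387/6.449 = 0.5251 m.
Rearranging Manning's equation: n = (1/Q) A R^(2/3) S^(1/2) = (1/2.16) × 3.387 × 0.5251^(2/3) × √0.00098 = 0.032.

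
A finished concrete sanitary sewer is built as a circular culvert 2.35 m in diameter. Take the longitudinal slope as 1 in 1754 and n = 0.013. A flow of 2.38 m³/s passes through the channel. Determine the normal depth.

Manning's equation rearranged: A R^(2/3) = nQ / (1·√S) = 0.013 × 2.38 / (√0.0005701) = 1.296.
Try y = 1.24 m: A R^(2/3) = 1.665 — high.
Try y = 0.919 m: A R^(2/3) = 0.9837 — low.
Try y = 1.07 m: A R^(2/3) = 1.294 — close enough.

y_n = 1.07 m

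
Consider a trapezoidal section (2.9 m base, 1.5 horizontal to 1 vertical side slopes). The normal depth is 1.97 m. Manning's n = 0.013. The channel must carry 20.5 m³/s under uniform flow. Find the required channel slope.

S = 0.000441

With bottom width b = 2.9 m and side slope z = 1.5: A = (b + zy)y = (2.9 + 1.5×1.97)×1.97 = 11.53 m²; P = b + 2y√(1+z²) = 2.9 + 2×1.97×1.803 = 10 m.
Hydraulic radius R = A/P = 11.53/10 = 1.153 m.
From Manning's equation, S = [nQ / (1 A R^(2/3))]² = [0.013 × 20.5 / (1 × 11.53 × 1.153^(2/3))]² = 0.000441.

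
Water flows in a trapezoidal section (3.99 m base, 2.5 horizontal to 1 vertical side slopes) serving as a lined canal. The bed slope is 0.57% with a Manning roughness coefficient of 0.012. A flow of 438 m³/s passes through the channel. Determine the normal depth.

y_n = 3.5 m

Manning's equation rearranged: A R^(2/3) = nQ / (1·√S) = 0.012 × 438 / (√0.0057) = 69.62.
Try y = 3.79 m: A R^(2/3) = 83.46 — over.
Try y = 2.5 m: A R^(2/3) = 33.05 — short.
Try y = 3.5 m: A R^(2/3) = 69.66 — close enough.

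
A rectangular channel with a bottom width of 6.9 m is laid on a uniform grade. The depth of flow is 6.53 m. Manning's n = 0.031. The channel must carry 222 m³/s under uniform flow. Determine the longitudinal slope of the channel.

Flow area A = b·y = 6.9 × 6.53 = 45.06 m². Wetted perimeter P = b + 2y = 6.9 + 2×6.53 = 19.96 m.
Hydraulic radius R = A/P = 45.06/19.96 = 2.257 m.
From Manning's equation, S = [nQ / (1 A R^(2/3))]² = [0.031 × 222 / (1 × 45.06 × 2.257^(2/3))]² = 0.00788.

S = 0.00788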